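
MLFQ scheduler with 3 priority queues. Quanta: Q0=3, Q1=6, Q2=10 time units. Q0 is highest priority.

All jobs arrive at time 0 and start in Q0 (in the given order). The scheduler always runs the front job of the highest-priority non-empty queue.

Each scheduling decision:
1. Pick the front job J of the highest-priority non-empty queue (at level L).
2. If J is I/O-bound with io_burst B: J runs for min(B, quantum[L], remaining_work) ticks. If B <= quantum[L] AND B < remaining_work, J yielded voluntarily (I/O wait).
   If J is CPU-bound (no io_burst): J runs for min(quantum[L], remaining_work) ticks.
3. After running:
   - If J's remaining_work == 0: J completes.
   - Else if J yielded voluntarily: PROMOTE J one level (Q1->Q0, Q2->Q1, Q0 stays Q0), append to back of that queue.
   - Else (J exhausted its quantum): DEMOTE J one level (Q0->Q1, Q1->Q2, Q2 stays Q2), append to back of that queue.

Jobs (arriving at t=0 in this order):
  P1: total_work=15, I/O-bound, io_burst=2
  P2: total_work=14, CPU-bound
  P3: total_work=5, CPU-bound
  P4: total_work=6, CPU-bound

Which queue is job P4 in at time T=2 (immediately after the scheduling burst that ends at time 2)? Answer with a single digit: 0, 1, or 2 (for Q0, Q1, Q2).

Answer: 0

Derivation:
t=0-2: P1@Q0 runs 2, rem=13, I/O yield, promote→Q0. Q0=[P2,P3,P4,P1] Q1=[] Q2=[]
t=2-5: P2@Q0 runs 3, rem=11, quantum used, demote→Q1. Q0=[P3,P4,P1] Q1=[P2] Q2=[]
t=5-8: P3@Q0 runs 3, rem=2, quantum used, demote→Q1. Q0=[P4,P1] Q1=[P2,P3] Q2=[]
t=8-11: P4@Q0 runs 3, rem=3, quantum used, demote→Q1. Q0=[P1] Q1=[P2,P3,P4] Q2=[]
t=11-13: P1@Q0 runs 2, rem=11, I/O yield, promote→Q0. Q0=[P1] Q1=[P2,P3,P4] Q2=[]
t=13-15: P1@Q0 runs 2, rem=9, I/O yield, promote→Q0. Q0=[P1] Q1=[P2,P3,P4] Q2=[]
t=15-17: P1@Q0 runs 2, rem=7, I/O yield, promote→Q0. Q0=[P1] Q1=[P2,P3,P4] Q2=[]
t=17-19: P1@Q0 runs 2, rem=5, I/O yield, promote→Q0. Q0=[P1] Q1=[P2,P3,P4] Q2=[]
t=19-21: P1@Q0 runs 2, rem=3, I/O yield, promote→Q0. Q0=[P1] Q1=[P2,P3,P4] Q2=[]
t=21-23: P1@Q0 runs 2, rem=1, I/O yield, promote→Q0. Q0=[P1] Q1=[P2,P3,P4] Q2=[]
t=23-24: P1@Q0 runs 1, rem=0, completes. Q0=[] Q1=[P2,P3,P4] Q2=[]
t=24-30: P2@Q1 runs 6, rem=5, quantum used, demote→Q2. Q0=[] Q1=[P3,P4] Q2=[P2]
t=30-32: P3@Q1 runs 2, rem=0, completes. Q0=[] Q1=[P4] Q2=[P2]
t=32-35: P4@Q1 runs 3, rem=0, completes. Q0=[] Q1=[] Q2=[P2]
t=35-40: P2@Q2 runs 5, rem=0, completes. Q0=[] Q1=[] Q2=[]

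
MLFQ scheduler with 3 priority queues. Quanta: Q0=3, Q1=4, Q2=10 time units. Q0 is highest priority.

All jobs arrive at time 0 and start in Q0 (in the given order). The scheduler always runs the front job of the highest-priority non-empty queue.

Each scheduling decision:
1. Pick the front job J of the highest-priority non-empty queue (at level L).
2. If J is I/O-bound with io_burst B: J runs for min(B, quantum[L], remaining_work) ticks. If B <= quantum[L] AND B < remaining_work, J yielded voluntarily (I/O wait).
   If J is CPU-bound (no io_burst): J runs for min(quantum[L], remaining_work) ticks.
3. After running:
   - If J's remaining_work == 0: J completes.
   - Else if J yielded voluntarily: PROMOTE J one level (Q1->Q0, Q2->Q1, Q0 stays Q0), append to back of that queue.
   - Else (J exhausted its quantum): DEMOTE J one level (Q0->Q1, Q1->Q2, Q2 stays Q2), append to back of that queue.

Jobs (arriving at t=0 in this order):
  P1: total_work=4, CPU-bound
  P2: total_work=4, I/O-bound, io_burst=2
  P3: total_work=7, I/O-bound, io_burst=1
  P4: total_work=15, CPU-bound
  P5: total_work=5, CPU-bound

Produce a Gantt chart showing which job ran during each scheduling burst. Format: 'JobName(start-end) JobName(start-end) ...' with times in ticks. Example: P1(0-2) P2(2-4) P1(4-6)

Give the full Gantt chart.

Answer: P1(0-3) P2(3-5) P3(5-6) P4(6-9) P5(9-12) P2(12-14) P3(14-15) P3(15-16) P3(16-17) P3(17-18) P3(18-19) P3(19-20) P1(20-21) P4(21-25) P5(25-27) P4(27-35)

Derivation:
t=0-3: P1@Q0 runs 3, rem=1, quantum used, demote→Q1. Q0=[P2,P3,P4,P5] Q1=[P1] Q2=[]
t=3-5: P2@Q0 runs 2, rem=2, I/O yield, promote→Q0. Q0=[P3,P4,P5,P2] Q1=[P1] Q2=[]
t=5-6: P3@Q0 runs 1, rem=6, I/O yield, promote→Q0. Q0=[P4,P5,P2,P3] Q1=[P1] Q2=[]
t=6-9: P4@Q0 runs 3, rem=12, quantum used, demote→Q1. Q0=[P5,P2,P3] Q1=[P1,P4] Q2=[]
t=9-12: P5@Q0 runs 3, rem=2, quantum used, demote→Q1. Q0=[P2,P3] Q1=[P1,P4,P5] Q2=[]
t=12-14: P2@Q0 runs 2, rem=0, completes. Q0=[P3] Q1=[P1,P4,P5] Q2=[]
t=14-15: P3@Q0 runs 1, rem=5, I/O yield, promote→Q0. Q0=[P3] Q1=[P1,P4,P5] Q2=[]
t=15-16: P3@Q0 runs 1, rem=4, I/O yield, promote→Q0. Q0=[P3] Q1=[P1,P4,P5] Q2=[]
t=16-17: P3@Q0 runs 1, rem=3, I/O yield, promote→Q0. Q0=[P3] Q1=[P1,P4,P5] Q2=[]
t=17-18: P3@Q0 runs 1, rem=2, I/O yield, promote→Q0. Q0=[P3] Q1=[P1,P4,P5] Q2=[]
t=18-19: P3@Q0 runs 1, rem=1, I/O yield, promote→Q0. Q0=[P3] Q1=[P1,P4,P5] Q2=[]
t=19-20: P3@Q0 runs 1, rem=0, completes. Q0=[] Q1=[P1,P4,P5] Q2=[]
t=20-21: P1@Q1 runs 1, rem=0, completes. Q0=[] Q1=[P4,P5] Q2=[]
t=21-25: P4@Q1 runs 4, rem=8, quantum used, demote→Q2. Q0=[] Q1=[P5] Q2=[P4]
t=25-27: P5@Q1 runs 2, rem=0, completes. Q0=[] Q1=[] Q2=[P4]
t=27-35: P4@Q2 runs 8, rem=0, completes. Q0=[] Q1=[] Q2=[]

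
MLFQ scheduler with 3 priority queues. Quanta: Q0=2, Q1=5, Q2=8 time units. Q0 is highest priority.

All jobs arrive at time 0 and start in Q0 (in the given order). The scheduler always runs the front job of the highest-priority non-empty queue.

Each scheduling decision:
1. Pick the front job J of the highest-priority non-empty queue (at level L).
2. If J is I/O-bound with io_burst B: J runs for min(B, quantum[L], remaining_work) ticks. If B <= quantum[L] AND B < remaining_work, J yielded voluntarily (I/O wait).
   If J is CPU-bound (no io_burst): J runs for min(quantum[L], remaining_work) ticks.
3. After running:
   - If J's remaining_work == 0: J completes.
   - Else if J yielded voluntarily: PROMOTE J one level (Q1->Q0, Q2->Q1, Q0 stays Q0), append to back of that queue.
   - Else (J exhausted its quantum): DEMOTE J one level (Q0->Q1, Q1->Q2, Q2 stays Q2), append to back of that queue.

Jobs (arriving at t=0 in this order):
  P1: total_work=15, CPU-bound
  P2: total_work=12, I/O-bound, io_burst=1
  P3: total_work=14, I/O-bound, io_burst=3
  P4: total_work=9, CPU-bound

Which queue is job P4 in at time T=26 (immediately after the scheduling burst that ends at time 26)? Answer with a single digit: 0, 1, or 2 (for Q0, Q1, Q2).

t=0-2: P1@Q0 runs 2, rem=13, quantum used, demote→Q1. Q0=[P2,P3,P4] Q1=[P1] Q2=[]
t=2-3: P2@Q0 runs 1, rem=11, I/O yield, promote→Q0. Q0=[P3,P4,P2] Q1=[P1] Q2=[]
t=3-5: P3@Q0 runs 2, rem=12, quantum used, demote→Q1. Q0=[P4,P2] Q1=[P1,P3] Q2=[]
t=5-7: P4@Q0 runs 2, rem=7, quantum used, demote→Q1. Q0=[P2] Q1=[P1,P3,P4] Q2=[]
t=7-8: P2@Q0 runs 1, rem=10, I/O yield, promote→Q0. Q0=[P2] Q1=[P1,P3,P4] Q2=[]
t=8-9: P2@Q0 runs 1, rem=9, I/O yield, promote→Q0. Q0=[P2] Q1=[P1,P3,P4] Q2=[]
t=9-10: P2@Q0 runs 1, rem=8, I/O yield, promote→Q0. Q0=[P2] Q1=[P1,P3,P4] Q2=[]
t=10-11: P2@Q0 runs 1, rem=7, I/O yield, promote→Q0. Q0=[P2] Q1=[P1,P3,P4] Q2=[]
t=11-12: P2@Q0 runs 1, rem=6, I/O yield, promote→Q0. Q0=[P2] Q1=[P1,P3,P4] Q2=[]
t=12-13: P2@Q0 runs 1, rem=5, I/O yield, promote→Q0. Q0=[P2] Q1=[P1,P3,P4] Q2=[]
t=13-14: P2@Q0 runs 1, rem=4, I/O yield, promote→Q0. Q0=[P2] Q1=[P1,P3,P4] Q2=[]
t=14-15: P2@Q0 runs 1, rem=3, I/O yield, promote→Q0. Q0=[P2] Q1=[P1,P3,P4] Q2=[]
t=15-16: P2@Q0 runs 1, rem=2, I/O yield, promote→Q0. Q0=[P2] Q1=[P1,P3,P4] Q2=[]
t=16-17: P2@Q0 runs 1, rem=1, I/O yield, promote→Q0. Q0=[P2] Q1=[P1,P3,P4] Q2=[]
t=17-18: P2@Q0 runs 1, rem=0, completes. Q0=[] Q1=[P1,P3,P4] Q2=[]
t=18-23: P1@Q1 runs 5, rem=8, quantum used, demote→Q2. Q0=[] Q1=[P3,P4] Q2=[P1]
t=23-26: P3@Q1 runs 3, rem=9, I/O yield, promote→Q0. Q0=[P3] Q1=[P4] Q2=[P1]
t=26-28: P3@Q0 runs 2, rem=7, quantum used, demote→Q1. Q0=[] Q1=[P4,P3] Q2=[P1]
t=28-33: P4@Q1 runs 5, rem=2, quantum used, demote→Q2. Q0=[] Q1=[P3] Q2=[P1,P4]
t=33-36: P3@Q1 runs 3, rem=4, I/O yield, promote→Q0. Q0=[P3] Q1=[] Q2=[P1,P4]
t=36-38: P3@Q0 runs 2, rem=2, quantum used, demote→Q1. Q0=[] Q1=[P3] Q2=[P1,P4]
t=38-40: P3@Q1 runs 2, rem=0, completes. Q0=[] Q1=[] Q2=[P1,P4]
t=40-48: P1@Q2 runs 8, rem=0, completes. Q0=[] Q1=[] Q2=[P4]
t=48-50: P4@Q2 runs 2, rem=0, completes. Q0=[] Q1=[] Q2=[]

Answer: 1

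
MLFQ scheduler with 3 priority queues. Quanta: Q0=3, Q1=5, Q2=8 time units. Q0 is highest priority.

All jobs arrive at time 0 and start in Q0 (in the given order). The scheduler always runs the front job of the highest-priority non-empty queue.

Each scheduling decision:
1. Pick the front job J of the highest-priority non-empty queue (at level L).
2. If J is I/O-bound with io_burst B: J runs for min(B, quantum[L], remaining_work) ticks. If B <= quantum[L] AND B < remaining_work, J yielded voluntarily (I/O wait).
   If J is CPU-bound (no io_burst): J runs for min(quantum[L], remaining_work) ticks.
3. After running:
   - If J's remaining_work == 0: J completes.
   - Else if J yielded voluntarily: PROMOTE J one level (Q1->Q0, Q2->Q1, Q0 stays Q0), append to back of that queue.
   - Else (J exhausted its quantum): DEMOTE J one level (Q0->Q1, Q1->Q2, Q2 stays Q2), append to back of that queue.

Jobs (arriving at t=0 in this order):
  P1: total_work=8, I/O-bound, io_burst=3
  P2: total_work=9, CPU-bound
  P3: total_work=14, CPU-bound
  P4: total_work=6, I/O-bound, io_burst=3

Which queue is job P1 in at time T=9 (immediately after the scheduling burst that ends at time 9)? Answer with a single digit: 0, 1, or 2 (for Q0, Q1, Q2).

Answer: 0

Derivation:
t=0-3: P1@Q0 runs 3, rem=5, I/O yield, promote→Q0. Q0=[P2,P3,P4,P1] Q1=[] Q2=[]
t=3-6: P2@Q0 runs 3, rem=6, quantum used, demote→Q1. Q0=[P3,P4,P1] Q1=[P2] Q2=[]
t=6-9: P3@Q0 runs 3, rem=11, quantum used, demote→Q1. Q0=[P4,P1] Q1=[P2,P3] Q2=[]
t=9-12: P4@Q0 runs 3, rem=3, I/O yield, promote→Q0. Q0=[P1,P4] Q1=[P2,P3] Q2=[]
t=12-15: P1@Q0 runs 3, rem=2, I/O yield, promote→Q0. Q0=[P4,P1] Q1=[P2,P3] Q2=[]
t=15-18: P4@Q0 runs 3, rem=0, completes. Q0=[P1] Q1=[P2,P3] Q2=[]
t=18-20: P1@Q0 runs 2, rem=0, completes. Q0=[] Q1=[P2,P3] Q2=[]
t=20-25: P2@Q1 runs 5, rem=1, quantum used, demote→Q2. Q0=[] Q1=[P3] Q2=[P2]
t=25-30: P3@Q1 runs 5, rem=6, quantum used, demote→Q2. Q0=[] Q1=[] Q2=[P2,P3]
t=30-31: P2@Q2 runs 1, rem=0, completes. Q0=[] Q1=[] Q2=[P3]
t=31-37: P3@Q2 runs 6, rem=0, completes. Q0=[] Q1=[] Q2=[]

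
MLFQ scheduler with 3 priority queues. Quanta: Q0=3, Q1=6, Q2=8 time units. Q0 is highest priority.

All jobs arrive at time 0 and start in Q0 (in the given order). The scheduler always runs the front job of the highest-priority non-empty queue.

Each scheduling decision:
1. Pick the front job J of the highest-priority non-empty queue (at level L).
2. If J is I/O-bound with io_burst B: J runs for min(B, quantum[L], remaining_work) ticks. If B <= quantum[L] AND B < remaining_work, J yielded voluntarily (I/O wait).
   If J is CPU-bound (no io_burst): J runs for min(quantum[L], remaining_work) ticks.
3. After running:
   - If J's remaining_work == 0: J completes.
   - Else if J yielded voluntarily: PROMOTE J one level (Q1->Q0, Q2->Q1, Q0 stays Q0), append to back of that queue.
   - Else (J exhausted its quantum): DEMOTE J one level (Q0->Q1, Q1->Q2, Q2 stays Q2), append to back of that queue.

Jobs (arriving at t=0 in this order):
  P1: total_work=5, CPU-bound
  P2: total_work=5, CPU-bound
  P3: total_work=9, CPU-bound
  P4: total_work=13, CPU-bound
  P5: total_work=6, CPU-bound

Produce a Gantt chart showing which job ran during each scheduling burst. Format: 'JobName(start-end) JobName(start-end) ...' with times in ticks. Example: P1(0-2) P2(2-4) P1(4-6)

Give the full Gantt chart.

t=0-3: P1@Q0 runs 3, rem=2, quantum used, demote→Q1. Q0=[P2,P3,P4,P5] Q1=[P1] Q2=[]
t=3-6: P2@Q0 runs 3, rem=2, quantum used, demote→Q1. Q0=[P3,P4,P5] Q1=[P1,P2] Q2=[]
t=6-9: P3@Q0 runs 3, rem=6, quantum used, demote→Q1. Q0=[P4,P5] Q1=[P1,P2,P3] Q2=[]
t=9-12: P4@Q0 runs 3, rem=10, quantum used, demote→Q1. Q0=[P5] Q1=[P1,P2,P3,P4] Q2=[]
t=12-15: P5@Q0 runs 3, rem=3, quantum used, demote→Q1. Q0=[] Q1=[P1,P2,P3,P4,P5] Q2=[]
t=15-17: P1@Q1 runs 2, rem=0, completes. Q0=[] Q1=[P2,P3,P4,P5] Q2=[]
t=17-19: P2@Q1 runs 2, rem=0, completes. Q0=[] Q1=[P3,P4,P5] Q2=[]
t=19-25: P3@Q1 runs 6, rem=0, completes. Q0=[] Q1=[P4,P5] Q2=[]
t=25-31: P4@Q1 runs 6, rem=4, quantum used, demote→Q2. Q0=[] Q1=[P5] Q2=[P4]
t=31-34: P5@Q1 runs 3, rem=0, completes. Q0=[] Q1=[] Q2=[P4]
t=34-38: P4@Q2 runs 4, rem=0, completes. Q0=[] Q1=[] Q2=[]

Answer: P1(0-3) P2(3-6) P3(6-9) P4(9-12) P5(12-15) P1(15-17) P2(17-19) P3(19-25) P4(25-31) P5(31-34) P4(34-38)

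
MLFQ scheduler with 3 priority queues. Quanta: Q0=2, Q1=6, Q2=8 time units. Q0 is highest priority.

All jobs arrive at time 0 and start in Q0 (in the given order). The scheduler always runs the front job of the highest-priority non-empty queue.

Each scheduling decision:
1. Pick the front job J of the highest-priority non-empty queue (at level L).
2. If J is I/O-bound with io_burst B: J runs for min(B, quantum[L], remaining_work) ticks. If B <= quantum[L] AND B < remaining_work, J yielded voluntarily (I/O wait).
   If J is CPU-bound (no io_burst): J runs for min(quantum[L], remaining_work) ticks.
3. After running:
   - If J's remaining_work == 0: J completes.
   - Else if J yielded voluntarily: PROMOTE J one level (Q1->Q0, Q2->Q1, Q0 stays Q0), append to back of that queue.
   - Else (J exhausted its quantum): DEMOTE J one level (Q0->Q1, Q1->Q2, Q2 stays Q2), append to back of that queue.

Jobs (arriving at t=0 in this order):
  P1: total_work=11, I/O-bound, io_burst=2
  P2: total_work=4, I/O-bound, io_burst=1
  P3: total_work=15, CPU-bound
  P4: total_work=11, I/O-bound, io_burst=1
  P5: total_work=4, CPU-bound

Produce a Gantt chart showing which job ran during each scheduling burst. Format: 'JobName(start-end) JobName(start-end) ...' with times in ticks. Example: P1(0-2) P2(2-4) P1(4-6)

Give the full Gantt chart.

Answer: P1(0-2) P2(2-3) P3(3-5) P4(5-6) P5(6-8) P1(8-10) P2(10-11) P4(11-12) P1(12-14) P2(14-15) P4(15-16) P1(16-18) P2(18-19) P4(19-20) P1(20-22) P4(22-23) P1(23-24) P4(24-25) P4(25-26) P4(26-27) P4(27-28) P4(28-29) P4(29-30) P3(30-36) P5(36-38) P3(38-45)

Derivation:
t=0-2: P1@Q0 runs 2, rem=9, I/O yield, promote→Q0. Q0=[P2,P3,P4,P5,P1] Q1=[] Q2=[]
t=2-3: P2@Q0 runs 1, rem=3, I/O yield, promote→Q0. Q0=[P3,P4,P5,P1,P2] Q1=[] Q2=[]
t=3-5: P3@Q0 runs 2, rem=13, quantum used, demote→Q1. Q0=[P4,P5,P1,P2] Q1=[P3] Q2=[]
t=5-6: P4@Q0 runs 1, rem=10, I/O yield, promote→Q0. Q0=[P5,P1,P2,P4] Q1=[P3] Q2=[]
t=6-8: P5@Q0 runs 2, rem=2, quantum used, demote→Q1. Q0=[P1,P2,P4] Q1=[P3,P5] Q2=[]
t=8-10: P1@Q0 runs 2, rem=7, I/O yield, promote→Q0. Q0=[P2,P4,P1] Q1=[P3,P5] Q2=[]
t=10-11: P2@Q0 runs 1, rem=2, I/O yield, promote→Q0. Q0=[P4,P1,P2] Q1=[P3,P5] Q2=[]
t=11-12: P4@Q0 runs 1, rem=9, I/O yield, promote→Q0. Q0=[P1,P2,P4] Q1=[P3,P5] Q2=[]
t=12-14: P1@Q0 runs 2, rem=5, I/O yield, promote→Q0. Q0=[P2,P4,P1] Q1=[P3,P5] Q2=[]
t=14-15: P2@Q0 runs 1, rem=1, I/O yield, promote→Q0. Q0=[P4,P1,P2] Q1=[P3,P5] Q2=[]
t=15-16: P4@Q0 runs 1, rem=8, I/O yield, promote→Q0. Q0=[P1,P2,P4] Q1=[P3,P5] Q2=[]
t=16-18: P1@Q0 runs 2, rem=3, I/O yield, promote→Q0. Q0=[P2,P4,P1] Q1=[P3,P5] Q2=[]
t=18-19: P2@Q0 runs 1, rem=0, completes. Q0=[P4,P1] Q1=[P3,P5] Q2=[]
t=19-20: P4@Q0 runs 1, rem=7, I/O yield, promote→Q0. Q0=[P1,P4] Q1=[P3,P5] Q2=[]
t=20-22: P1@Q0 runs 2, rem=1, I/O yield, promote→Q0. Q0=[P4,P1] Q1=[P3,P5] Q2=[]
t=22-23: P4@Q0 runs 1, rem=6, I/O yield, promote→Q0. Q0=[P1,P4] Q1=[P3,P5] Q2=[]
t=23-24: P1@Q0 runs 1, rem=0, completes. Q0=[P4] Q1=[P3,P5] Q2=[]
t=24-25: P4@Q0 runs 1, rem=5, I/O yield, promote→Q0. Q0=[P4] Q1=[P3,P5] Q2=[]
t=25-26: P4@Q0 runs 1, rem=4, I/O yield, promote→Q0. Q0=[P4] Q1=[P3,P5] Q2=[]
t=26-27: P4@Q0 runs 1, rem=3, I/O yield, promote→Q0. Q0=[P4] Q1=[P3,P5] Q2=[]
t=27-28: P4@Q0 runs 1, rem=2, I/O yield, promote→Q0. Q0=[P4] Q1=[P3,P5] Q2=[]
t=28-29: P4@Q0 runs 1, rem=1, I/O yield, promote→Q0. Q0=[P4] Q1=[P3,P5] Q2=[]
t=29-30: P4@Q0 runs 1, rem=0, completes. Q0=[] Q1=[P3,P5] Q2=[]
t=30-36: P3@Q1 runs 6, rem=7, quantum used, demote→Q2. Q0=[] Q1=[P5] Q2=[P3]
t=36-38: P5@Q1 runs 2, rem=0, completes. Q0=[] Q1=[] Q2=[P3]
t=38-45: P3@Q2 runs 7, rem=0, completes. Q0=[] Q1=[] Q2=[]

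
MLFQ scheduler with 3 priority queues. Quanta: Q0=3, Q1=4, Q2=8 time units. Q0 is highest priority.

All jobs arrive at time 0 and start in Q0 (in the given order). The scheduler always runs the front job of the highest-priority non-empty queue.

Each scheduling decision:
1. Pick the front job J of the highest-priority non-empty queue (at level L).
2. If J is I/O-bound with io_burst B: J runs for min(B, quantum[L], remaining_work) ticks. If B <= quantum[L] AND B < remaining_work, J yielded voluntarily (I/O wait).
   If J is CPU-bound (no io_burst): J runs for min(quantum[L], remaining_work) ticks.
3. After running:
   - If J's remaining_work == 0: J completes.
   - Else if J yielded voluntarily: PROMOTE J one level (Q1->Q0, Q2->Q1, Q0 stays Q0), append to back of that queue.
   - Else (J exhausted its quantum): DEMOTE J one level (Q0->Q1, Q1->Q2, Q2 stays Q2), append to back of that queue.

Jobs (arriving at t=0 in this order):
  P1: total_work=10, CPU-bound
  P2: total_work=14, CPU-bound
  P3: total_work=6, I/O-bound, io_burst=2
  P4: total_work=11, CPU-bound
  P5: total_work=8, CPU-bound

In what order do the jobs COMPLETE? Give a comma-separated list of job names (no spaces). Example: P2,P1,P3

t=0-3: P1@Q0 runs 3, rem=7, quantum used, demote→Q1. Q0=[P2,P3,P4,P5] Q1=[P1] Q2=[]
t=3-6: P2@Q0 runs 3, rem=11, quantum used, demote→Q1. Q0=[P3,P4,P5] Q1=[P1,P2] Q2=[]
t=6-8: P3@Q0 runs 2, rem=4, I/O yield, promote→Q0. Q0=[P4,P5,P3] Q1=[P1,P2] Q2=[]
t=8-11: P4@Q0 runs 3, rem=8, quantum used, demote→Q1. Q0=[P5,P3] Q1=[P1,P2,P4] Q2=[]
t=11-14: P5@Q0 runs 3, rem=5, quantum used, demote→Q1. Q0=[P3] Q1=[P1,P2,P4,P5] Q2=[]
t=14-16: P3@Q0 runs 2, rem=2, I/O yield, promote→Q0. Q0=[P3] Q1=[P1,P2,P4,P5] Q2=[]
t=16-18: P3@Q0 runs 2, rem=0, completes. Q0=[] Q1=[P1,P2,P4,P5] Q2=[]
t=18-22: P1@Q1 runs 4, rem=3, quantum used, demote→Q2. Q0=[] Q1=[P2,P4,P5] Q2=[P1]
t=22-26: P2@Q1 runs 4, rem=7, quantum used, demote→Q2. Q0=[] Q1=[P4,P5] Q2=[P1,P2]
t=26-30: P4@Q1 runs 4, rem=4, quantum used, demote→Q2. Q0=[] Q1=[P5] Q2=[P1,P2,P4]
t=30-34: P5@Q1 runs 4, rem=1, quantum used, demote→Q2. Q0=[] Q1=[] Q2=[P1,P2,P4,P5]
t=34-37: P1@Q2 runs 3, rem=0, completes. Q0=[] Q1=[] Q2=[P2,P4,P5]
t=37-44: P2@Q2 runs 7, rem=0, completes. Q0=[] Q1=[] Q2=[P4,P5]
t=44-48: P4@Q2 runs 4, rem=0, completes. Q0=[] Q1=[] Q2=[P5]
t=48-49: P5@Q2 runs 1, rem=0, completes. Q0=[] Q1=[] Q2=[]

Answer: P3,P1,P2,P4,P5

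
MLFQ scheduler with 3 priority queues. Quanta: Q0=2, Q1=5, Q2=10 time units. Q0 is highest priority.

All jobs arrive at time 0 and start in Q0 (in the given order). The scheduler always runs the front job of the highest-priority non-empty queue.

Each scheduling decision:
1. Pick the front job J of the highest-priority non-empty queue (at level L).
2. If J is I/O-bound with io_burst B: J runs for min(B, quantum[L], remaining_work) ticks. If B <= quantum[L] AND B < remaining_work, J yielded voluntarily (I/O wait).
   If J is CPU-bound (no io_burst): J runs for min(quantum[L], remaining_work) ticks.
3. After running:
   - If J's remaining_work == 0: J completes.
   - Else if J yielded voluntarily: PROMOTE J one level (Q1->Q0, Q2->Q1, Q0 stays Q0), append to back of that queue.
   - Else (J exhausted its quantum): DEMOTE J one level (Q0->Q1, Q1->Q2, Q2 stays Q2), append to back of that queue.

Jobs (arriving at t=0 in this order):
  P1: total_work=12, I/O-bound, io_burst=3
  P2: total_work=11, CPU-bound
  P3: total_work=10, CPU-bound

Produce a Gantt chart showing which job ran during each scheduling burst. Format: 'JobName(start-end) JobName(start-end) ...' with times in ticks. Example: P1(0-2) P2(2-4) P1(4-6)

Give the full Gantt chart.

t=0-2: P1@Q0 runs 2, rem=10, quantum used, demote→Q1. Q0=[P2,P3] Q1=[P1] Q2=[]
t=2-4: P2@Q0 runs 2, rem=9, quantum used, demote→Q1. Q0=[P3] Q1=[P1,P2] Q2=[]
t=4-6: P3@Q0 runs 2, rem=8, quantum used, demote→Q1. Q0=[] Q1=[P1,P2,P3] Q2=[]
t=6-9: P1@Q1 runs 3, rem=7, I/O yield, promote→Q0. Q0=[P1] Q1=[P2,P3] Q2=[]
t=9-11: P1@Q0 runs 2, rem=5, quantum used, demote→Q1. Q0=[] Q1=[P2,P3,P1] Q2=[]
t=11-16: P2@Q1 runs 5, rem=4, quantum used, demote→Q2. Q0=[] Q1=[P3,P1] Q2=[P2]
t=16-21: P3@Q1 runs 5, rem=3, quantum used, demote→Q2. Q0=[] Q1=[P1] Q2=[P2,P3]
t=21-24: P1@Q1 runs 3, rem=2, I/O yield, promote→Q0. Q0=[P1] Q1=[] Q2=[P2,P3]
t=24-26: P1@Q0 runs 2, rem=0, completes. Q0=[] Q1=[] Q2=[P2,P3]
t=26-30: P2@Q2 runs 4, rem=0, completes. Q0=[] Q1=[] Q2=[P3]
t=30-33: P3@Q2 runs 3, rem=0, completes. Q0=[] Q1=[] Q2=[]

Answer: P1(0-2) P2(2-4) P3(4-6) P1(6-9) P1(9-11) P2(11-16) P3(16-21) P1(21-24) P1(24-26) P2(26-30) P3(30-33)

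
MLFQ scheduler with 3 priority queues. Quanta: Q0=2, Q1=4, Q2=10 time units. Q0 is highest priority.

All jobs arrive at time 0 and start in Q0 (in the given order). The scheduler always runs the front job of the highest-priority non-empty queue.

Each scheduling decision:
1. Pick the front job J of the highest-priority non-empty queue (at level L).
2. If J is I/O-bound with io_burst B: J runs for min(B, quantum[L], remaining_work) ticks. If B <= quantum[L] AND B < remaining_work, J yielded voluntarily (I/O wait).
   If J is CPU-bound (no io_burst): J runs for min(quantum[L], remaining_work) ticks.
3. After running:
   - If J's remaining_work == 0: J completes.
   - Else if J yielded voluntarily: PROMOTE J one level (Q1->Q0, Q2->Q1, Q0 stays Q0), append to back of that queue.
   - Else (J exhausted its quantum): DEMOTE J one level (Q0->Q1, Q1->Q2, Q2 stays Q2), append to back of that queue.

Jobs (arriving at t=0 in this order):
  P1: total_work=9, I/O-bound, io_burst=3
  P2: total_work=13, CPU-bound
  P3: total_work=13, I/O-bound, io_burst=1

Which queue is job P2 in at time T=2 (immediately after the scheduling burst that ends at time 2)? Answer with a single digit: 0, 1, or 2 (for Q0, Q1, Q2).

t=0-2: P1@Q0 runs 2, rem=7, quantum used, demote→Q1. Q0=[P2,P3] Q1=[P1] Q2=[]
t=2-4: P2@Q0 runs 2, rem=11, quantum used, demote→Q1. Q0=[P3] Q1=[P1,P2] Q2=[]
t=4-5: P3@Q0 runs 1, rem=12, I/O yield, promote→Q0. Q0=[P3] Q1=[P1,P2] Q2=[]
t=5-6: P3@Q0 runs 1, rem=11, I/O yield, promote→Q0. Q0=[P3] Q1=[P1,P2] Q2=[]
t=6-7: P3@Q0 runs 1, rem=10, I/O yield, promote→Q0. Q0=[P3] Q1=[P1,P2] Q2=[]
t=7-8: P3@Q0 runs 1, rem=9, I/O yield, promote→Q0. Q0=[P3] Q1=[P1,P2] Q2=[]
t=8-9: P3@Q0 runs 1, rem=8, I/O yield, promote→Q0. Q0=[P3] Q1=[P1,P2] Q2=[]
t=9-10: P3@Q0 runs 1, rem=7, I/O yield, promote→Q0. Q0=[P3] Q1=[P1,P2] Q2=[]
t=10-11: P3@Q0 runs 1, rem=6, I/O yield, promote→Q0. Q0=[P3] Q1=[P1,P2] Q2=[]
t=11-12: P3@Q0 runs 1, rem=5, I/O yield, promote→Q0. Q0=[P3] Q1=[P1,P2] Q2=[]
t=12-13: P3@Q0 runs 1, rem=4, I/O yield, promote→Q0. Q0=[P3] Q1=[P1,P2] Q2=[]
t=13-14: P3@Q0 runs 1, rem=3, I/O yield, promote→Q0. Q0=[P3] Q1=[P1,P2] Q2=[]
t=14-15: P3@Q0 runs 1, rem=2, I/O yield, promote→Q0. Q0=[P3] Q1=[P1,P2] Q2=[]
t=15-16: P3@Q0 runs 1, rem=1, I/O yield, promote→Q0. Q0=[P3] Q1=[P1,P2] Q2=[]
t=16-17: P3@Q0 runs 1, rem=0, completes. Q0=[] Q1=[P1,P2] Q2=[]
t=17-20: P1@Q1 runs 3, rem=4, I/O yield, promote→Q0. Q0=[P1] Q1=[P2] Q2=[]
t=20-22: P1@Q0 runs 2, rem=2, quantum used, demote→Q1. Q0=[] Q1=[P2,P1] Q2=[]
t=22-26: P2@Q1 runs 4, rem=7, quantum used, demote→Q2. Q0=[] Q1=[P1] Q2=[P2]
t=26-28: P1@Q1 runs 2, rem=0, completes. Q0=[] Q1=[] Q2=[P2]
t=28-35: P2@Q2 runs 7, rem=0, completes. Q0=[] Q1=[] Q2=[]

Answer: 0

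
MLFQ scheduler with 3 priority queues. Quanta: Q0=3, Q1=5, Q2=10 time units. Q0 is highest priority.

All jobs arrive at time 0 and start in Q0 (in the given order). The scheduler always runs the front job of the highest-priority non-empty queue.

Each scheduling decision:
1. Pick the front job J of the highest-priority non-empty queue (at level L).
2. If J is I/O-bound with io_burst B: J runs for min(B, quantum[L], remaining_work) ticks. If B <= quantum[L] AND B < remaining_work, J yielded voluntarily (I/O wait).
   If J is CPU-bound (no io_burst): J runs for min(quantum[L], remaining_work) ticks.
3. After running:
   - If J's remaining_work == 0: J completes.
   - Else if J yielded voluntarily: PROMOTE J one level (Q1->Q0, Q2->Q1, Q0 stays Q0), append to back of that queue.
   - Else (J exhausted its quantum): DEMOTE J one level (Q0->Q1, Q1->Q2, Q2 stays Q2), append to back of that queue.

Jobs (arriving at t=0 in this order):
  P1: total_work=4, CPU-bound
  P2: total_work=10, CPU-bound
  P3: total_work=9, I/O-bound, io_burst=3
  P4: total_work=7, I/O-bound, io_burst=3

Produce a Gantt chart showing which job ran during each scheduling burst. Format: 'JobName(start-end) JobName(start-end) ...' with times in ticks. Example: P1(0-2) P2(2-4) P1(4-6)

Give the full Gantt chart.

Answer: P1(0-3) P2(3-6) P3(6-9) P4(9-12) P3(12-15) P4(15-18) P3(18-21) P4(21-22) P1(22-23) P2(23-28) P2(28-30)

Derivation:
t=0-3: P1@Q0 runs 3, rem=1, quantum used, demote→Q1. Q0=[P2,P3,P4] Q1=[P1] Q2=[]
t=3-6: P2@Q0 runs 3, rem=7, quantum used, demote→Q1. Q0=[P3,P4] Q1=[P1,P2] Q2=[]
t=6-9: P3@Q0 runs 3, rem=6, I/O yield, promote→Q0. Q0=[P4,P3] Q1=[P1,P2] Q2=[]
t=9-12: P4@Q0 runs 3, rem=4, I/O yield, promote→Q0. Q0=[P3,P4] Q1=[P1,P2] Q2=[]
t=12-15: P3@Q0 runs 3, rem=3, I/O yield, promote→Q0. Q0=[P4,P3] Q1=[P1,P2] Q2=[]
t=15-18: P4@Q0 runs 3, rem=1, I/O yield, promote→Q0. Q0=[P3,P4] Q1=[P1,P2] Q2=[]
t=18-21: P3@Q0 runs 3, rem=0, completes. Q0=[P4] Q1=[P1,P2] Q2=[]
t=21-22: P4@Q0 runs 1, rem=0, completes. Q0=[] Q1=[P1,P2] Q2=[]
t=22-23: P1@Q1 runs 1, rem=0, completes. Q0=[] Q1=[P2] Q2=[]
t=23-28: P2@Q1 runs 5, rem=2, quantum used, demote→Q2. Q0=[] Q1=[] Q2=[P2]
t=28-30: P2@Q2 runs 2, rem=0, completes. Q0=[] Q1=[] Q2=[]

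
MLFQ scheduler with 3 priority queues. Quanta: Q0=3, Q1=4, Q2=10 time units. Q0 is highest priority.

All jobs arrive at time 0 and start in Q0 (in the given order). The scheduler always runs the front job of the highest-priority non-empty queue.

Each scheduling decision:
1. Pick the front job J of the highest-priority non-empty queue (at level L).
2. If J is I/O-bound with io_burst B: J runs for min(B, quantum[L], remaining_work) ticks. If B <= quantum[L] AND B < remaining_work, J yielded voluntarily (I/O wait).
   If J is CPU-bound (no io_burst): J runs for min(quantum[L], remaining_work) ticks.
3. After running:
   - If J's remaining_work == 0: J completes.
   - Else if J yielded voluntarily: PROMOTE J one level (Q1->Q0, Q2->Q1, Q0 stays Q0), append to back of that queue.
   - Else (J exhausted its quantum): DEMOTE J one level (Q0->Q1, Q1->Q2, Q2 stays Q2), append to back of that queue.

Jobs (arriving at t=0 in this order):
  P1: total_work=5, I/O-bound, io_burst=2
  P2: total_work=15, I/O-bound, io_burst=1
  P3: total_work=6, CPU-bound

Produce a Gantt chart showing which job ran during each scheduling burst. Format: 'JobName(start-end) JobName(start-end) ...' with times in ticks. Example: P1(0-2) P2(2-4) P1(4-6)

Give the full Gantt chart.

t=0-2: P1@Q0 runs 2, rem=3, I/O yield, promote→Q0. Q0=[P2,P3,P1] Q1=[] Q2=[]
t=2-3: P2@Q0 runs 1, rem=14, I/O yield, promote→Q0. Q0=[P3,P1,P2] Q1=[] Q2=[]
t=3-6: P3@Q0 runs 3, rem=3, quantum used, demote→Q1. Q0=[P1,P2] Q1=[P3] Q2=[]
t=6-8: P1@Q0 runs 2, rem=1, I/O yield, promote→Q0. Q0=[P2,P1] Q1=[P3] Q2=[]
t=8-9: P2@Q0 runs 1, rem=13, I/O yield, promote→Q0. Q0=[P1,P2] Q1=[P3] Q2=[]
t=9-10: P1@Q0 runs 1, rem=0, completes. Q0=[P2] Q1=[P3] Q2=[]
t=10-11: P2@Q0 runs 1, rem=12, I/O yield, promote→Q0. Q0=[P2] Q1=[P3] Q2=[]
t=11-12: P2@Q0 runs 1, rem=11, I/O yield, promote→Q0. Q0=[P2] Q1=[P3] Q2=[]
t=12-13: P2@Q0 runs 1, rem=10, I/O yield, promote→Q0. Q0=[P2] Q1=[P3] Q2=[]
t=13-14: P2@Q0 runs 1, rem=9, I/O yield, promote→Q0. Q0=[P2] Q1=[P3] Q2=[]
t=14-15: P2@Q0 runs 1, rem=8, I/O yield, promote→Q0. Q0=[P2] Q1=[P3] Q2=[]
t=15-16: P2@Q0 runs 1, rem=7, I/O yield, promote→Q0. Q0=[P2] Q1=[P3] Q2=[]
t=16-17: P2@Q0 runs 1, rem=6, I/O yield, promote→Q0. Q0=[P2] Q1=[P3] Q2=[]
t=17-18: P2@Q0 runs 1, rem=5, I/O yield, promote→Q0. Q0=[P2] Q1=[P3] Q2=[]
t=18-19: P2@Q0 runs 1, rem=4, I/O yield, promote→Q0. Q0=[P2] Q1=[P3] Q2=[]
t=19-20: P2@Q0 runs 1, rem=3, I/O yield, promote→Q0. Q0=[P2] Q1=[P3] Q2=[]
t=20-21: P2@Q0 runs 1, rem=2, I/O yield, promote→Q0. Q0=[P2] Q1=[P3] Q2=[]
t=21-22: P2@Q0 runs 1, rem=1, I/O yield, promote→Q0. Q0=[P2] Q1=[P3] Q2=[]
t=22-23: P2@Q0 runs 1, rem=0, completes. Q0=[] Q1=[P3] Q2=[]
t=23-26: P3@Q1 runs 3, rem=0, completes. Q0=[] Q1=[] Q2=[]

Answer: P1(0-2) P2(2-3) P3(3-6) P1(6-8) P2(8-9) P1(9-10) P2(10-11) P2(11-12) P2(12-13) P2(13-14) P2(14-15) P2(15-16) P2(16-17) P2(17-18) P2(18-19) P2(19-20) P2(20-21) P2(21-22) P2(22-23) P3(23-26)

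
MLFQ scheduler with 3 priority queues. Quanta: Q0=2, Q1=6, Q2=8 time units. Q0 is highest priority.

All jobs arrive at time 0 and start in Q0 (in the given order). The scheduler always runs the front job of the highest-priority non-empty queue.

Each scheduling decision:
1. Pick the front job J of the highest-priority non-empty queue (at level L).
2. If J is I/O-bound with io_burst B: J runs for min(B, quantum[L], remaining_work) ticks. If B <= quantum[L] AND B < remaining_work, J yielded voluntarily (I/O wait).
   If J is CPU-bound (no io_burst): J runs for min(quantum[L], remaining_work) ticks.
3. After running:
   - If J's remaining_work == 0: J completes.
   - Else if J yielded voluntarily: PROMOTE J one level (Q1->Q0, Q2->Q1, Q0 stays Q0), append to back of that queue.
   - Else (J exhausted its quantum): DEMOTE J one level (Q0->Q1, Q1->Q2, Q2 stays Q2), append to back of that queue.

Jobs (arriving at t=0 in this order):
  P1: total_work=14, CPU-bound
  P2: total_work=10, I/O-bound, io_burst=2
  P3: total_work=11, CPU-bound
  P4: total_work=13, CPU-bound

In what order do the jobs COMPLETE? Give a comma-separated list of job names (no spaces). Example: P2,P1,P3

t=0-2: P1@Q0 runs 2, rem=12, quantum used, demote→Q1. Q0=[P2,P3,P4] Q1=[P1] Q2=[]
t=2-4: P2@Q0 runs 2, rem=8, I/O yield, promote→Q0. Q0=[P3,P4,P2] Q1=[P1] Q2=[]
t=4-6: P3@Q0 runs 2, rem=9, quantum used, demote→Q1. Q0=[P4,P2] Q1=[P1,P3] Q2=[]
t=6-8: P4@Q0 runs 2, rem=11, quantum used, demote→Q1. Q0=[P2] Q1=[P1,P3,P4] Q2=[]
t=8-10: P2@Q0 runs 2, rem=6, I/O yield, promote→Q0. Q0=[P2] Q1=[P1,P3,P4] Q2=[]
t=10-12: P2@Q0 runs 2, rem=4, I/O yield, promote→Q0. Q0=[P2] Q1=[P1,P3,P4] Q2=[]
t=12-14: P2@Q0 runs 2, rem=2, I/O yield, promote→Q0. Q0=[P2] Q1=[P1,P3,P4] Q2=[]
t=14-16: P2@Q0 runs 2, rem=0, completes. Q0=[] Q1=[P1,P3,P4] Q2=[]
t=16-22: P1@Q1 runs 6, rem=6, quantum used, demote→Q2. Q0=[] Q1=[P3,P4] Q2=[P1]
t=22-28: P3@Q1 runs 6, rem=3, quantum used, demote→Q2. Q0=[] Q1=[P4] Q2=[P1,P3]
t=28-34: P4@Q1 runs 6, rem=5, quantum used, demote→Q2. Q0=[] Q1=[] Q2=[P1,P3,P4]
t=34-40: P1@Q2 runs 6, rem=0, completes. Q0=[] Q1=[] Q2=[P3,P4]
t=40-43: P3@Q2 runs 3, rem=0, completes. Q0=[] Q1=[] Q2=[P4]
t=43-48: P4@Q2 runs 5, rem=0, completes. Q0=[] Q1=[] Q2=[]

Answer: P2,P1,P3,P4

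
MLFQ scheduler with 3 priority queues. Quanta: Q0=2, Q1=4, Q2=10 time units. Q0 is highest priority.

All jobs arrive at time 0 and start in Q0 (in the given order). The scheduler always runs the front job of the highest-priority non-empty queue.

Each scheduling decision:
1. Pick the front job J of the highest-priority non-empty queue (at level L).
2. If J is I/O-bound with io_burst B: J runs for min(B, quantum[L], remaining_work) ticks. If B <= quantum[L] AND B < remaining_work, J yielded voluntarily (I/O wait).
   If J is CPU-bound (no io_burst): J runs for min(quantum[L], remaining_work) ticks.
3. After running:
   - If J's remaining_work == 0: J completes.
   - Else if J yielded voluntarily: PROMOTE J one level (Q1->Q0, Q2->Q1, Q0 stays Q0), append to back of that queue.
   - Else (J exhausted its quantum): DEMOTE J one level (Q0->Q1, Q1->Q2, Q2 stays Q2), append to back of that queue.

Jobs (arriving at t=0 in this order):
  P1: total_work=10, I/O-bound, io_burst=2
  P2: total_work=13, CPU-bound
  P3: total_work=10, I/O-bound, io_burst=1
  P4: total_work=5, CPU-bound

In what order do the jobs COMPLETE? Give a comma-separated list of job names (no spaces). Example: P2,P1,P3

Answer: P1,P3,P4,P2

Derivation:
t=0-2: P1@Q0 runs 2, rem=8, I/O yield, promote→Q0. Q0=[P2,P3,P4,P1] Q1=[] Q2=[]
t=2-4: P2@Q0 runs 2, rem=11, quantum used, demote→Q1. Q0=[P3,P4,P1] Q1=[P2] Q2=[]
t=4-5: P3@Q0 runs 1, rem=9, I/O yield, promote→Q0. Q0=[P4,P1,P3] Q1=[P2] Q2=[]
t=5-7: P4@Q0 runs 2, rem=3, quantum used, demote→Q1. Q0=[P1,P3] Q1=[P2,P4] Q2=[]
t=7-9: P1@Q0 runs 2, rem=6, I/O yield, promote→Q0. Q0=[P3,P1] Q1=[P2,P4] Q2=[]
t=9-10: P3@Q0 runs 1, rem=8, I/O yield, promote→Q0. Q0=[P1,P3] Q1=[P2,P4] Q2=[]
t=10-12: P1@Q0 runs 2, rem=4, I/O yield, promote→Q0. Q0=[P3,P1] Q1=[P2,P4] Q2=[]
t=12-13: P3@Q0 runs 1, rem=7, I/O yield, promote→Q0. Q0=[P1,P3] Q1=[P2,P4] Q2=[]
t=13-15: P1@Q0 runs 2, rem=2, I/O yield, promote→Q0. Q0=[P3,P1] Q1=[P2,P4] Q2=[]
t=15-16: P3@Q0 runs 1, rem=6, I/O yield, promote→Q0. Q0=[P1,P3] Q1=[P2,P4] Q2=[]
t=16-18: P1@Q0 runs 2, rem=0, completes. Q0=[P3] Q1=[P2,P4] Q2=[]
t=18-19: P3@Q0 runs 1, rem=5, I/O yield, promote→Q0. Q0=[P3] Q1=[P2,P4] Q2=[]
t=19-20: P3@Q0 runs 1, rem=4, I/O yield, promote→Q0. Q0=[P3] Q1=[P2,P4] Q2=[]
t=20-21: P3@Q0 runs 1, rem=3, I/O yield, promote→Q0. Q0=[P3] Q1=[P2,P4] Q2=[]
t=21-22: P3@Q0 runs 1, rem=2, I/O yield, promote→Q0. Q0=[P3] Q1=[P2,P4] Q2=[]
t=22-23: P3@Q0 runs 1, rem=1, I/O yield, promote→Q0. Q0=[P3] Q1=[P2,P4] Q2=[]
t=23-24: P3@Q0 runs 1, rem=0, completes. Q0=[] Q1=[P2,P4] Q2=[]
t=24-28: P2@Q1 runs 4, rem=7, quantum used, demote→Q2. Q0=[] Q1=[P4] Q2=[P2]
t=28-31: P4@Q1 runs 3, rem=0, completes. Q0=[] Q1=[] Q2=[P2]
t=31-38: P2@Q2 runs 7, rem=0, completes. Q0=[] Q1=[] Q2=[]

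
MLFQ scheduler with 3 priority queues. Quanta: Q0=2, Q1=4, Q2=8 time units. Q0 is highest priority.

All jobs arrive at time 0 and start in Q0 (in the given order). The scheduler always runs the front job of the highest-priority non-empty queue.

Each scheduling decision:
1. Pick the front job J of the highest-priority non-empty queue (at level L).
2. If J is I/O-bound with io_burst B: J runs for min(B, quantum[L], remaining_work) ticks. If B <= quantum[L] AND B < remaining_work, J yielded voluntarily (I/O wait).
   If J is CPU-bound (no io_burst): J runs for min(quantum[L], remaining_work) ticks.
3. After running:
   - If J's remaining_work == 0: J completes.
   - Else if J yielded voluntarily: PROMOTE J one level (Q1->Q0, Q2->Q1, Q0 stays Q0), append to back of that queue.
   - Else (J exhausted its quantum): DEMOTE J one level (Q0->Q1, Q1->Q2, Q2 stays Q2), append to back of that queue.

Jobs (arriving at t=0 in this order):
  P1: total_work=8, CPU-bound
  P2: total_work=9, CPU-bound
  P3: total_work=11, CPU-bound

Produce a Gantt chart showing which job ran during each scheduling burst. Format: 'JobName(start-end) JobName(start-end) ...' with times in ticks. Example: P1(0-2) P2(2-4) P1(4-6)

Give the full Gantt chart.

Answer: P1(0-2) P2(2-4) P3(4-6) P1(6-10) P2(10-14) P3(14-18) P1(18-20) P2(20-23) P3(23-28)

Derivation:
t=0-2: P1@Q0 runs 2, rem=6, quantum used, demote→Q1. Q0=[P2,P3] Q1=[P1] Q2=[]
t=2-4: P2@Q0 runs 2, rem=7, quantum used, demote→Q1. Q0=[P3] Q1=[P1,P2] Q2=[]
t=4-6: P3@Q0 runs 2, rem=9, quantum used, demote→Q1. Q0=[] Q1=[P1,P2,P3] Q2=[]
t=6-10: P1@Q1 runs 4, rem=2, quantum used, demote→Q2. Q0=[] Q1=[P2,P3] Q2=[P1]
t=10-14: P2@Q1 runs 4, rem=3, quantum used, demote→Q2. Q0=[] Q1=[P3] Q2=[P1,P2]
t=14-18: P3@Q1 runs 4, rem=5, quantum used, demote→Q2. Q0=[] Q1=[] Q2=[P1,P2,P3]
t=18-20: P1@Q2 runs 2, rem=0, completes. Q0=[] Q1=[] Q2=[P2,P3]
t=20-23: P2@Q2 runs 3, rem=0, completes. Q0=[] Q1=[] Q2=[P3]
t=23-28: P3@Q2 runs 5, rem=0, completes. Q0=[] Q1=[] Q2=[]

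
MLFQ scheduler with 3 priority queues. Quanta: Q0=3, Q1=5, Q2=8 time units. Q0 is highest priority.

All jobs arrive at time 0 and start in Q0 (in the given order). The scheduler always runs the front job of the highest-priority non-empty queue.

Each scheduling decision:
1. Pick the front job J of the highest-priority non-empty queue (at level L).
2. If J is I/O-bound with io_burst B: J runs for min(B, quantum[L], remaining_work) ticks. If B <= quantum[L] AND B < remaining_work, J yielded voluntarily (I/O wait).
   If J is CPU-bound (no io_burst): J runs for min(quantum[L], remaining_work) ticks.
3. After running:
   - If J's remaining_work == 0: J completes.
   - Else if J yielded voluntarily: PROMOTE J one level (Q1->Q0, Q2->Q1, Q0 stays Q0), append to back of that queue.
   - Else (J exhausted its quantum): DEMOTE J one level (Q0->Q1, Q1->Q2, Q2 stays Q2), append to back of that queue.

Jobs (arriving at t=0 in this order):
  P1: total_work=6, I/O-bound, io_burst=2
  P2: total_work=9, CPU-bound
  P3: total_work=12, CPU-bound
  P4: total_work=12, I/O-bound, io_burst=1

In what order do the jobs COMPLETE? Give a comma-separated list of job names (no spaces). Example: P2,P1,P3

Answer: P1,P4,P2,P3

Derivation:
t=0-2: P1@Q0 runs 2, rem=4, I/O yield, promote→Q0. Q0=[P2,P3,P4,P1] Q1=[] Q2=[]
t=2-5: P2@Q0 runs 3, rem=6, quantum used, demote→Q1. Q0=[P3,P4,P1] Q1=[P2] Q2=[]
t=5-8: P3@Q0 runs 3, rem=9, quantum used, demote→Q1. Q0=[P4,P1] Q1=[P2,P3] Q2=[]
t=8-9: P4@Q0 runs 1, rem=11, I/O yield, promote→Q0. Q0=[P1,P4] Q1=[P2,P3] Q2=[]
t=9-11: P1@Q0 runs 2, rem=2, I/O yield, promote→Q0. Q0=[P4,P1] Q1=[P2,P3] Q2=[]
t=11-12: P4@Q0 runs 1, rem=10, I/O yield, promote→Q0. Q0=[P1,P4] Q1=[P2,P3] Q2=[]
t=12-14: P1@Q0 runs 2, rem=0, completes. Q0=[P4] Q1=[P2,P3] Q2=[]
t=14-15: P4@Q0 runs 1, rem=9, I/O yield, promote→Q0. Q0=[P4] Q1=[P2,P3] Q2=[]
t=15-16: P4@Q0 runs 1, rem=8, I/O yield, promote→Q0. Q0=[P4] Q1=[P2,P3] Q2=[]
t=16-17: P4@Q0 runs 1, rem=7, I/O yield, promote→Q0. Q0=[P4] Q1=[P2,P3] Q2=[]
t=17-18: P4@Q0 runs 1, rem=6, I/O yield, promote→Q0. Q0=[P4] Q1=[P2,P3] Q2=[]
t=18-19: P4@Q0 runs 1, rem=5, I/O yield, promote→Q0. Q0=[P4] Q1=[P2,P3] Q2=[]
t=19-20: P4@Q0 runs 1, rem=4, I/O yield, promote→Q0. Q0=[P4] Q1=[P2,P3] Q2=[]
t=20-21: P4@Q0 runs 1, rem=3, I/O yield, promote→Q0. Q0=[P4] Q1=[P2,P3] Q2=[]
t=21-22: P4@Q0 runs 1, rem=2, I/O yield, promote→Q0. Q0=[P4] Q1=[P2,P3] Q2=[]
t=22-23: P4@Q0 runs 1, rem=1, I/O yield, promote→Q0. Q0=[P4] Q1=[P2,P3] Q2=[]
t=23-24: P4@Q0 runs 1, rem=0, completes. Q0=[] Q1=[P2,P3] Q2=[]
t=24-29: P2@Q1 runs 5, rem=1, quantum used, demote→Q2. Q0=[] Q1=[P3] Q2=[P2]
t=29-34: P3@Q1 runs 5, rem=4, quantum used, demote→Q2. Q0=[] Q1=[] Q2=[P2,P3]
t=34-35: P2@Q2 runs 1, rem=0, completes. Q0=[] Q1=[] Q2=[P3]
t=35-39: P3@Q2 runs 4, rem=0, completes. Q0=[] Q1=[] Q2=[]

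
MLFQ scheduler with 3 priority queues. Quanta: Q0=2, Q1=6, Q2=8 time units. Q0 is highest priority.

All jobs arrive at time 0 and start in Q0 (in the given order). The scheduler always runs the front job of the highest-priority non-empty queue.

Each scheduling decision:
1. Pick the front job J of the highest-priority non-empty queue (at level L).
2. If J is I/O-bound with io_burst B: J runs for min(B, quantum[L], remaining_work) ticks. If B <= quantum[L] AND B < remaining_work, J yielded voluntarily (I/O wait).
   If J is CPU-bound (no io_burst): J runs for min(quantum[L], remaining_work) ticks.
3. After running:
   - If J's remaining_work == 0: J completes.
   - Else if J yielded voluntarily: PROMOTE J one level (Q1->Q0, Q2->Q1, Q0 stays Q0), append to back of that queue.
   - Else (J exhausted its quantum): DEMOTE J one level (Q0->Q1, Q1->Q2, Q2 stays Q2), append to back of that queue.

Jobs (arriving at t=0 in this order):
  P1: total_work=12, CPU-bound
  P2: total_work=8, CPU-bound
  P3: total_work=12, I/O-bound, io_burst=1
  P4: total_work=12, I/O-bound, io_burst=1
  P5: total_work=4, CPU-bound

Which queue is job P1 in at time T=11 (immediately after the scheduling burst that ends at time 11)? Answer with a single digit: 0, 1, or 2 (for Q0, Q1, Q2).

Answer: 1

Derivation:
t=0-2: P1@Q0 runs 2, rem=10, quantum used, demote→Q1. Q0=[P2,P3,P4,P5] Q1=[P1] Q2=[]
t=2-4: P2@Q0 runs 2, rem=6, quantum used, demote→Q1. Q0=[P3,P4,P5] Q1=[P1,P2] Q2=[]
t=4-5: P3@Q0 runs 1, rem=11, I/O yield, promote→Q0. Q0=[P4,P5,P3] Q1=[P1,P2] Q2=[]
t=5-6: P4@Q0 runs 1, rem=11, I/O yield, promote→Q0. Q0=[P5,P3,P4] Q1=[P1,P2] Q2=[]
t=6-8: P5@Q0 runs 2, rem=2, quantum used, demote→Q1. Q0=[P3,P4] Q1=[P1,P2,P5] Q2=[]
t=8-9: P3@Q0 runs 1, rem=10, I/O yield, promote→Q0. Q0=[P4,P3] Q1=[P1,P2,P5] Q2=[]
t=9-10: P4@Q0 runs 1, rem=10, I/O yield, promote→Q0. Q0=[P3,P4] Q1=[P1,P2,P5] Q2=[]
t=10-11: P3@Q0 runs 1, rem=9, I/O yield, promote→Q0. Q0=[P4,P3] Q1=[P1,P2,P5] Q2=[]
t=11-12: P4@Q0 runs 1, rem=9, I/O yield, promote→Q0. Q0=[P3,P4] Q1=[P1,P2,P5] Q2=[]
t=12-13: P3@Q0 runs 1, rem=8, I/O yield, promote→Q0. Q0=[P4,P3] Q1=[P1,P2,P5] Q2=[]
t=13-14: P4@Q0 runs 1, rem=8, I/O yield, promote→Q0. Q0=[P3,P4] Q1=[P1,P2,P5] Q2=[]
t=14-15: P3@Q0 runs 1, rem=7, I/O yield, promote→Q0. Q0=[P4,P3] Q1=[P1,P2,P5] Q2=[]
t=15-16: P4@Q0 runs 1, rem=7, I/O yield, promote→Q0. Q0=[P3,P4] Q1=[P1,P2,P5] Q2=[]
t=16-17: P3@Q0 runs 1, rem=6, I/O yield, promote→Q0. Q0=[P4,P3] Q1=[P1,P2,P5] Q2=[]
t=17-18: P4@Q0 runs 1, rem=6, I/O yield, promote→Q0. Q0=[P3,P4] Q1=[P1,P2,P5] Q2=[]
t=18-19: P3@Q0 runs 1, rem=5, I/O yield, promote→Q0. Q0=[P4,P3] Q1=[P1,P2,P5] Q2=[]
t=19-20: P4@Q0 runs 1, rem=5, I/O yield, promote→Q0. Q0=[P3,P4] Q1=[P1,P2,P5] Q2=[]
t=20-21: P3@Q0 runs 1, rem=4, I/O yield, promote→Q0. Q0=[P4,P3] Q1=[P1,P2,P5] Q2=[]
t=21-22: P4@Q0 runs 1, rem=4, I/O yield, promote→Q0. Q0=[P3,P4] Q1=[P1,P2,P5] Q2=[]
t=22-23: P3@Q0 runs 1, rem=3, I/O yield, promote→Q0. Q0=[P4,P3] Q1=[P1,P2,P5] Q2=[]
t=23-24: P4@Q0 runs 1, rem=3, I/O yield, promote→Q0. Q0=[P3,P4] Q1=[P1,P2,P5] Q2=[]
t=24-25: P3@Q0 runs 1, rem=2, I/O yield, promote→Q0. Q0=[P4,P3] Q1=[P1,P2,P5] Q2=[]
t=25-26: P4@Q0 runs 1, rem=2, I/O yield, promote→Q0. Q0=[P3,P4] Q1=[P1,P2,P5] Q2=[]
t=26-27: P3@Q0 runs 1, rem=1, I/O yield, promote→Q0. Q0=[P4,P3] Q1=[P1,P2,P5] Q2=[]
t=27-28: P4@Q0 runs 1, rem=1, I/O yield, promote→Q0. Q0=[P3,P4] Q1=[P1,P2,P5] Q2=[]
t=28-29: P3@Q0 runs 1, rem=0, completes. Q0=[P4] Q1=[P1,P2,P5] Q2=[]
t=29-30: P4@Q0 runs 1, rem=0, completes. Q0=[] Q1=[P1,P2,P5] Q2=[]
t=30-36: P1@Q1 runs 6, rem=4, quantum used, demote→Q2. Q0=[] Q1=[P2,P5] Q2=[P1]
t=36-42: P2@Q1 runs 6, rem=0, completes. Q0=[] Q1=[P5] Q2=[P1]
t=42-44: P5@Q1 runs 2, rem=0, completes. Q0=[] Q1=[] Q2=[P1]
t=44-48: P1@Q2 runs 4, rem=0, completes. Q0=[] Q1=[] Q2=[]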